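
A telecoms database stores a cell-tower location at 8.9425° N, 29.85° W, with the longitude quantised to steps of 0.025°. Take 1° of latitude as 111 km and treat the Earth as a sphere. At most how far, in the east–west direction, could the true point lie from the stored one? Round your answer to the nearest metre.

1371 metres

With a 0.025° grid the true value lies within half a step, ±0.025°/2 = ±0.0125°, of the stored one.
Parallels shrink by cos φ, so at 8.9425° a degree of longitude is 111000 × 0.9878 ≈ 109651 m.
East–west error: 0.0125° × 109651 m/° ≈ 1370.63 m.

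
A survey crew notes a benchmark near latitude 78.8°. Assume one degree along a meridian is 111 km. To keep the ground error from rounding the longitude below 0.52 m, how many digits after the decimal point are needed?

5

At 78.8° one degree of longitude covers 111000 × cos 78.8° ≈ 111000 × 0.1942 ≈ 21560 m.
With N decimal places the half-ulp bound is 0.5·10⁻ᴺ°, or 0.5·10⁻ᴺ × 21560 m on the ground.
Setting 10780 × 10⁻ᴺ ≤ 0.52 gives 10ᴺ ≥ 2.073e+04, i.e. N ≥ 4.32.
At 4 places the error can reach 1.08 m, but 5 places keeps it to 0.108 m.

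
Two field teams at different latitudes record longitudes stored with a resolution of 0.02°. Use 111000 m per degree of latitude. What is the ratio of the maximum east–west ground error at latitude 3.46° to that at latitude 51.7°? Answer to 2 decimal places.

1.61

With a 0.02° grid the true value lies within half a step, ±0.02°/2 = ±0.01°, of the stored one.
At 3.46°: 0.01° × 111000 × cos 3.46° = 0.01 × 111000 × 0.9982 ≈ 1108 m.
Error at 51.7° = 0.01° × 111000 × cos 51.7° ≈ 1110 × 0.6198 = 687.95 m.
The ratio reduces to cos 3.46° / cos 51.7° = 0.9982/0.6198 ≈ 1.6105.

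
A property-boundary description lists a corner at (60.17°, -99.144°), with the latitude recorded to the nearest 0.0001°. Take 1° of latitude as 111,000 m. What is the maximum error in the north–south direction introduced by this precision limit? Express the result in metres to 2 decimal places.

5.55 metres

Rounding to 4 decimal places leaves the latitude within ±5e-05° of the true value.
Along the meridian that is 5e-05° × 111000 m/° = 5.55 m.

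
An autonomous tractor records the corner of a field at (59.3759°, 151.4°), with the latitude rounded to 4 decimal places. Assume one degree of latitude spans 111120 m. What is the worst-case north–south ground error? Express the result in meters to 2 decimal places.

5.56 meters

Rounding to 4 decimal places leaves the latitude within ±5e-05° of the true value.
North–south distance: 5e-05° × 111120 m/° = 5.556 m.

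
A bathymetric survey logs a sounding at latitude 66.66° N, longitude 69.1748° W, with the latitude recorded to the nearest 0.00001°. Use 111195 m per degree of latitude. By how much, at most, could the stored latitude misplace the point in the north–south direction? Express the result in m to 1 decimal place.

Rounding to 5 decimal places leaves the latitude within ±5e-06° of the true value.
Along the meridian that is 5e-06° × 111195 m/° = 0.555975 m.

0.6 m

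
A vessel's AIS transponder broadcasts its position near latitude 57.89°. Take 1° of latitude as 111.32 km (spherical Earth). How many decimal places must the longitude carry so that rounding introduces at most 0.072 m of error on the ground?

At 57.89° one degree of longitude covers 111320 × cos 57.89° ≈ 111320 × 0.5315 ≈ 59171.7 m.
Rounding to N decimal places gives at most 0.5 × 10⁻ᴺ degrees of error, i.e. 0.5 × 10⁻ᴺ × 59171.7 m.
Need 0.5 × 59171.7 × 10⁻ᴺ ≤ 0.072 → 10⁻ᴺ ≤ 2.434e-06, so N ≥ 5.61.
At 5 places the error can reach 0.296 m, but 6 places keeps it to 0.0296 m.

6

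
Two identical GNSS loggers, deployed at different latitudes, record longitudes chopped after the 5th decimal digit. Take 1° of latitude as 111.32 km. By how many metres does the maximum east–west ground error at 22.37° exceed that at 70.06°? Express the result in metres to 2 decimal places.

Truncating at 5 decimal places can drop up to a full unit in the last place, so the longitude may be off by as much as 1e-05°.
Error at 22.37° = 1e-05° × 111320 × cos 22.37° ≈ 1.1132 × 0.9247 = 1.0294 m.
Error at 70.06° = 1e-05° × 111320 × cos 70.06° ≈ 1.1132 × 0.3410 = 0.37964 m.
Difference: 1.0294 − 0.37964 = 0.64979 m.

0.65 metres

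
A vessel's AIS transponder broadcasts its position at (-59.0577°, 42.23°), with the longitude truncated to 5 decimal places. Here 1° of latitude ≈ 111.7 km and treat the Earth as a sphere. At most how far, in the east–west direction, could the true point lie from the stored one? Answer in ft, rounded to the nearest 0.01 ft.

1.88 ft

Truncating at 5 decimal places can drop up to a full unit in the last place, so the longitude may be off by as much as 1e-05°.
Parallels shrink by cos φ, so at 59.0577° a degree of longitude is 111700 × 0.5142 ≈ 57433.3 m.
East–west error: 1e-05° × 57433.3 m/° ≈ 0.574333 m.
In feet: 0.574333 m ÷ 0.3048 ≈ 1.8843 ft.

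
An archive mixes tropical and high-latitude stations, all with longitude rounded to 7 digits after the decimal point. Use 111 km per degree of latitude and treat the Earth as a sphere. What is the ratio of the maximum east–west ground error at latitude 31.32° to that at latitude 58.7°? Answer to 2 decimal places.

1.64

Rounding to 7 decimal places leaves the longitude within ±5e-08° of the true value.
Error at 31.32° = 5e-08° × 111000 × cos 31.32° ≈ 0.00555 × 0.8543 = 0.0047412 m.
Error at 58.7° = 5e-08° × 111000 × cos 58.7° ≈ 0.00555 × 0.5195 = 0.0028833 m.
Ratio: 0.0047412 / 0.0028833 = cos 31.32° / cos 58.7° ≈ 1.6444.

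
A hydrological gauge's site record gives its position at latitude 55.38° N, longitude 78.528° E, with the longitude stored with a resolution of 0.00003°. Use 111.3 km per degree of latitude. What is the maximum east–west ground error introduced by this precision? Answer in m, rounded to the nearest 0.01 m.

0.95 m

With a 0.00003° grid the true value lies within half a step, ±0.00003°/2 = ±1.5e-05°, of the stored one.
One degree of longitude at 55.38° is 111300 × cos 55.38° ≈ 111300 × 0.5681 = 63233 m.
East–west error: 1.5e-05° × 63233 m/° ≈ 0.948495 m.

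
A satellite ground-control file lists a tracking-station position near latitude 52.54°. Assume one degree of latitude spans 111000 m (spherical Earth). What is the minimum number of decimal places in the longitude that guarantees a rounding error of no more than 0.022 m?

7 decimal places

At 52.54° one degree of longitude covers 111000 × cos 52.54° ≈ 111000 × 0.6082 ≈ 67511 m.
N decimal places → at most half a unit in the last place, 0.5 × 10⁻ᴺ° = 67511/2 × 10⁻ᴺ m.
Setting 33755.5 × 10⁻ᴺ ≤ 0.022 gives 10ᴺ ≥ 1.534e+06, i.e. N ≥ 6.19.
So 7 decimal places suffice (0.00338 m); 6 would allow up to 0.0338 m.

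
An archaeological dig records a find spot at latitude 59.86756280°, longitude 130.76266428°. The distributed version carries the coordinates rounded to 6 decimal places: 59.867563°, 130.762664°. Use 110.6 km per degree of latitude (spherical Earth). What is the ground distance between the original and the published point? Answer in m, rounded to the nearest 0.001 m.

0.027 m

Δlat = 59.86756280 − 59.867563 = -0.00000020°; Δlon = 130.76266428 − 130.762664 = +0.00000028°.
N–S: -0.00000020° × 110600 m/° = -0.02212 m.
East–west at this latitude: 0.00000028° × 110600 × cos 59.8676° ≈ 0.00000028 × 55521.2 = 0.0155459 m.
Hypotenuse of the two orthogonal shifts: √(0.02212² + 0.0155459²) = 0.0270365 m.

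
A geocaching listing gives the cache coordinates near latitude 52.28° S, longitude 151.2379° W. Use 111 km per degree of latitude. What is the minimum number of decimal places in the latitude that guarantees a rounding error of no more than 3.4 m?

5 decimal places

One degree of latitude covers 111000 m.
Rounding to N decimal places gives at most 0.5 × 10⁻ᴺ degrees of error, i.e. 0.5 × 10⁻ᴺ × 111000 m.
Need 0.5 × 111000 × 10⁻ᴺ ≤ 3.4 → 10⁻ᴺ ≤ 6.126e-05, so N ≥ 4.21.
At 4 places the error can reach 5.55 m, but 5 places keeps it to 0.555 m.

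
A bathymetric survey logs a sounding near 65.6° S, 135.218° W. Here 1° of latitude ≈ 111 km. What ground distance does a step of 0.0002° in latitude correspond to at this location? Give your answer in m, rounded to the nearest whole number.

0.0002° × 111000 m/° = 22.2 m.

22 m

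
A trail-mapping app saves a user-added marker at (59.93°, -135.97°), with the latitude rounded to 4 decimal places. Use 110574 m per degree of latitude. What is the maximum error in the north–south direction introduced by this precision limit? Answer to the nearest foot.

18 feet

Rounding to 4 decimal places leaves the latitude within ±5e-05° of the true value.
North–south distance: 5e-05° × 110574 m/° = 5.5287 m.
Converting: 5.5287 m × 3.2808 ft/m ≈ 18.139 ft.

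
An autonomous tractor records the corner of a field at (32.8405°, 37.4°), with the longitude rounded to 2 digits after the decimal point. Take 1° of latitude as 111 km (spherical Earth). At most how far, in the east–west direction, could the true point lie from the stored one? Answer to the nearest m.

466 m

Rounding to 2 decimal places leaves the longitude within ±0.005° of the true value.
Parallels shrink by cos φ, so at 32.8405° a degree of longitude is 111000 × 0.8402 ≈ 93260.4 m.
So at most 0.005° × 93260.4 ≈ 466.302 m east–west.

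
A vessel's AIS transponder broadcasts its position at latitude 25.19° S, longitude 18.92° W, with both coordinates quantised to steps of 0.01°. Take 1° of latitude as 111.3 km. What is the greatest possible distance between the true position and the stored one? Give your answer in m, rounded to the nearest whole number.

With a 0.01° grid the true value lies within half a step, ±0.01°/2 = ±0.005°, of the stored one.
N–S: 0.005° × 111300 m/° = 556.5 m.
Longitude error → 0.005 × 111300 × cos 25.19° = 0.005 × 111300 × 0.9049 ≈ 503.578 m.
Combining orthogonally: (556.5² + 503.578²)^½ ≈ 750.522 m.

751 m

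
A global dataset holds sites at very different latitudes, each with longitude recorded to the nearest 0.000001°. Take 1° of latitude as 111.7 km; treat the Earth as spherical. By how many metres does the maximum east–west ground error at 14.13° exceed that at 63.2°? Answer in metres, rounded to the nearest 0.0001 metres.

Rounding to 6 decimal places leaves the longitude within ±5e-07° of the true value.
Error at 14.13° = 5e-07° × 111700 × cos 14.13° ≈ 0.05585 × 0.9697 = 0.05416 m.
Error at 63.2° = 5e-07° × 111700 × cos 63.2° ≈ 0.05585 × 0.4509 = 0.025182 m.
So the lower-latitude error exceeds the higher by 0.05416 − 0.025182 = 0.028979 m.

0.0290 metres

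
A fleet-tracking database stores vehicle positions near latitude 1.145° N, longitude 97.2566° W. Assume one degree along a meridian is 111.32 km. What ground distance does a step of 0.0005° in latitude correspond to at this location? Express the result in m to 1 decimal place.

Along a meridian 0.0005° is 0.0005 × 111320 = 55.66 m.

55.7 m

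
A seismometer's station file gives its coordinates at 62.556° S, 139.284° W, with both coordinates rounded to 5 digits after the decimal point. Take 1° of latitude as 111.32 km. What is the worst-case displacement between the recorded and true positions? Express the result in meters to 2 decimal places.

Rounding to 5 decimal places leaves each coordinate within ±5e-06° of the true value.
Latitude error → 5e-06 × 111320 = 0.5566 m along the meridian.
East–west component at 62.556°: 5e-06° × 111320 × cos 62.556° ≈ 5e-06 × 51305.3 ≈ 0.256527 m.
Combining orthogonally: (0.5566² + 0.256527²)^½ ≈ 0.61287 m.

0.61 meters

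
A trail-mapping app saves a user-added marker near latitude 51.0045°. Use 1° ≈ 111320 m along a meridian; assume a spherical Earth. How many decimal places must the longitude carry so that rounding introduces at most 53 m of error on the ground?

3 decimal places

At 51.0045° one degree of longitude covers 111320 × cos 51.0045° ≈ 111320 × 0.6293 ≈ 70049.2 m.
With N decimal places the half-ulp bound is 0.5·10⁻ᴺ°, or 0.5·10⁻ᴺ × 70049.2 m on the ground.
Setting 35024.6 × 10⁻ᴺ ≤ 53 gives 10ᴺ ≥ 660.8, i.e. N ≥ 2.82.
N = 2 would give 350 m (too coarse); N = 3 gives 35 m ≤ 53 m.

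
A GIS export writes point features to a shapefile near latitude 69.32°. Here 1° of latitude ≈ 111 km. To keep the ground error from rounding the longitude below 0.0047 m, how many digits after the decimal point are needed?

7 decimal places

At 69.32° one degree of longitude covers 111000 × cos 69.32° ≈ 111000 × 0.3531 ≈ 39199.5 m.
With N decimal places the half-ulp bound is 0.5·10⁻ᴺ°, or 0.5·10⁻ᴺ × 39199.5 m on the ground.
Need 0.5 × 39199.5 × 10⁻ᴺ ≤ 0.0047 → 10⁻ᴺ ≤ 2.398e-07, so N ≥ 6.62.
At 6 places the error can reach 0.0196 m, but 7 places keeps it to 0.00196 m.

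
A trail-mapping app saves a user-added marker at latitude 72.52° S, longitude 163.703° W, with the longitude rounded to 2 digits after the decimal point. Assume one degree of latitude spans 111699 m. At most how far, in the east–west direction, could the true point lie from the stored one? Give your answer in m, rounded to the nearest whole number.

168 m

Rounding to 2 decimal places leaves the longitude within ±0.005° of the true value.
At latitude 72.52° a degree of longitude spans 111699 m × cos 72.52° = 111699 × 0.3004 ≈ 33551.3 m.
So at most 0.005° × 33551.3 ≈ 167.757 m east–west.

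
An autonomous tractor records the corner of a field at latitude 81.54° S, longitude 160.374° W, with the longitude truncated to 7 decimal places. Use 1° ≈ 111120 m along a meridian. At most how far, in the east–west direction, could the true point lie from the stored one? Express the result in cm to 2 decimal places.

Truncating at 7 decimal places can drop up to a full unit in the last place, so the longitude may be off by as much as 1e-07°.
Parallels shrink by cos φ, so at 81.54° a degree of longitude is 111120 × 0.1471 ≈ 16347.9 m.
So at most 1e-07° × 16347.9 ≈ 0.00163479 m east–west.
That is 0.00163479 m = 0.16348 cm.

0.16 cm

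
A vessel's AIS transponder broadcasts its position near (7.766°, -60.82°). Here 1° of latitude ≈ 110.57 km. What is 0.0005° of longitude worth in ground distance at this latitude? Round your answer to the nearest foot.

0.0005° of longitude at 7.766° is 0.0005 × 110570 × cos 7.766° ≈ 0.0005 × 109556 = 54.7779 m.
Converting: 54.7779 m × 3.2808 ft/m ≈ 179.72 ft.

180 feet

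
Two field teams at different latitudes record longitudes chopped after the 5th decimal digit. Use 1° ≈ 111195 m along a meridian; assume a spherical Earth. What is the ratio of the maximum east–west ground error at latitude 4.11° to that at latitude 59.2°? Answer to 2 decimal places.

Truncating at 5 decimal places can drop up to a full unit in the last place, so the longitude may be off by as much as 1e-05°.
Error at 4.11° = 1e-05° × 111195 × cos 4.11° ≈ 1.1119 × 0.9974 = 1.1091 m.
At 59.2°: 1e-05° × 111195 × cos 59.2° = 1e-05 × 111195 × 0.5120 ≈ 0.56937 m.
Ratio: 1.1091 / 0.56937 = cos 4.11° / cos 59.2° ≈ 1.9479.

1.95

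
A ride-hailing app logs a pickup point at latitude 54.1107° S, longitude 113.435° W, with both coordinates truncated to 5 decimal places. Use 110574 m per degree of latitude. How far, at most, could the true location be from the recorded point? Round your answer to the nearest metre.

1 metres

Truncating at 5 decimal places can drop up to a full unit in the last place, so each coordinate may be off by as much as 1e-05°.
North–south component: 1e-05° × 110574 = 1.10574 m.
East–west component at 54.1107°: 1e-05° × 110574 × cos 54.1107° ≈ 1e-05 × 64820.8 ≈ 0.648208 m.
The two errors are perpendicular, so the maximum displacement is √(1.10574² + 0.648208²) ≈ 1.28173 m.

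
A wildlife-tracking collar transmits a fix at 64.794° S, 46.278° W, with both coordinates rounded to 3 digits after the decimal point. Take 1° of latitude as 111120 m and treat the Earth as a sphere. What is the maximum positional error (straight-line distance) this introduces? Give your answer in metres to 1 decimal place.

Rounding to 3 decimal places leaves each coordinate within ±0.0005° of the true value.
North–south component: 0.0005° × 111120 = 55.56 m.
Longitude error → 0.0005 × 111120 × cos 64.794° = 0.0005 × 111120 × 0.4259 ≈ 23.6616 m.
Worst case both components are at the extreme and orthogonal: √(55.56² + 23.6616²) ≈ 60.3886 m.

60.4 metres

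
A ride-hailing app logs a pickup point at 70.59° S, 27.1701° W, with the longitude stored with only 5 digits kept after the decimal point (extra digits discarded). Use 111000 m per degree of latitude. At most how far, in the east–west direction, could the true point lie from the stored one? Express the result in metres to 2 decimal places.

0.37 metres

Truncating at 5 decimal places can drop up to a full unit in the last place, so the longitude may be off by as much as 1e-05°.
Parallels shrink by cos φ, so at 70.59° a degree of longitude is 111000 × 0.3323 ≈ 36888.2 m.
Maximum E–W displacement: 1e-05 × 36888.2 = 0.368882 m.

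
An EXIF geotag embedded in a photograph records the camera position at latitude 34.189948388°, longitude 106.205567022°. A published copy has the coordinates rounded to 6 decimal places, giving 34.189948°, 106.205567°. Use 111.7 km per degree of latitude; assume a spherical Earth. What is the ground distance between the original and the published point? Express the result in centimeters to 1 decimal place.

The latitude changed by +0.000000388° and the longitude by +0.000000022°.
North–south shift: 0.000000388 × 111700 = 0.0433396 m.
E–W at 34.1899°: 0.000000022° × 111700 × cos 34.1899° = 0.000000022 × 111700 × 0.8272 ≈ 0.00203271 m.
Combined displacement = (0.0433396² + 0.00203271²)^½ ≈ 0.0433872 m.
That is 0.0433872 m = 4.3387 cm.

4.3 centimeters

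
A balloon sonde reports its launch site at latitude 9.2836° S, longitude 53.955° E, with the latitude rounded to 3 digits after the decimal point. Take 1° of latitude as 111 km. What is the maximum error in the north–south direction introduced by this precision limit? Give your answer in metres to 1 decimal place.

55.5 metres

Rounding to 3 decimal places leaves the latitude within ±0.0005° of the true value.
North–south distance: 0.0005° × 111000 m/° = 55.5 m.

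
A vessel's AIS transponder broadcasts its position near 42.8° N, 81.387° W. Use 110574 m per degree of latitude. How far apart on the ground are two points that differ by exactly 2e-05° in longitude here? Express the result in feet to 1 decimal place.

5.3 feet

2e-05° of longitude at 42.8° is 2e-05 × 110574 × cos 42.8° ≈ 2e-05 × 81131.4 = 1.62263 m.
In feet: 1.62263 m ÷ 0.3048 ≈ 5.3236 ft.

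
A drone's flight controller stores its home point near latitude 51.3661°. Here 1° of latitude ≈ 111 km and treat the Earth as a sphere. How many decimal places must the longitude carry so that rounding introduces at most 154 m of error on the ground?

3 decimal places

At 51.3661° one degree of longitude covers 111000 × cos 51.3661° ≈ 111000 × 0.6243 ≈ 69301.9 m.
N decimal places → at most half a unit in the last place, 0.5 × 10⁻ᴺ° = 69301.9/2 × 10⁻ᴺ m.
Need 0.5 × 69301.9 × 10⁻ᴺ ≤ 154 → 10⁻ᴺ ≤ 4.444e-03, so N ≥ 2.35.
At 2 places the error can reach 347 m, but 3 places keeps it to 34.7 m.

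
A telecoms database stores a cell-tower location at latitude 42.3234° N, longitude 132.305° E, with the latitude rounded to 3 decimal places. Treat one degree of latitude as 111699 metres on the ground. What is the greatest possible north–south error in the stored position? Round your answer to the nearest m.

Rounding to 3 decimal places leaves the latitude within ±0.0005° of the true value.
So the N–S error is at most 0.0005 × 111699 = 55.8495 m.

56 m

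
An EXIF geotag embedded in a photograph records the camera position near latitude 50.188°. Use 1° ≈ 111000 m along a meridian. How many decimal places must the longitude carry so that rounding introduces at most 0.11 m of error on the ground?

6 decimal places

At 50.188° one degree of longitude covers 111000 × cos 50.188° ≈ 111000 × 0.6403 ≈ 71070 m.
Rounding to N decimal places gives at most 0.5 × 10⁻ᴺ degrees of error, i.e. 0.5 × 10⁻ᴺ × 71070 m.
Need 0.5 × 71070 × 10⁻ᴺ ≤ 0.11 → 10⁻ᴺ ≤ 3.096e-06, so N ≥ 5.51.
N = 5 would give 0.355 m (too coarse); N = 6 gives 0.0355 m ≤ 0.11 m.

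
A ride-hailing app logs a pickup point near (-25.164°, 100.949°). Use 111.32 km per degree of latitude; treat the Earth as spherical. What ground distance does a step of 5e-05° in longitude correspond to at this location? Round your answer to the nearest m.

5 m

5e-05° of longitude at 25.164° is 5e-05 × 111320 × cos 25.164° ≈ 5e-05 × 100755 = 5.03776 m.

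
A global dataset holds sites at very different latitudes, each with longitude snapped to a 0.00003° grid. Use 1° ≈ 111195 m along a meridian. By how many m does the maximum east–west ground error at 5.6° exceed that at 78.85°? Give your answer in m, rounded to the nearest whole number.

1 m

With a 0.00003° grid the true value lies within half a step, ±0.00003°/2 = ±1.5e-05°, of the stored one.
Error at 5.6° = 1.5e-05° × 111195 × cos 5.6° ≈ 1.6679 × 0.9952 = 1.66 m.
Error at 78.85° = 1.5e-05° × 111195 × cos 78.85° ≈ 1.6679 × 0.1934 = 0.32254 m.
Difference: 1.66 − 0.32254 = 1.3374 m.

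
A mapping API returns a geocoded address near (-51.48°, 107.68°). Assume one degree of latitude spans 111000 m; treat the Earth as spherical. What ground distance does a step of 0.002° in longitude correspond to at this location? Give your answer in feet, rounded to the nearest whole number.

454 feet

One degree of longitude here spans 111000 × cos 51.48° = 111000 × 0.6228 ≈ 69129.4 m; 0.002° of that is 138.259 m.
Converting: 138.259 m × 3.2808 ft/m ≈ 453.61 ft.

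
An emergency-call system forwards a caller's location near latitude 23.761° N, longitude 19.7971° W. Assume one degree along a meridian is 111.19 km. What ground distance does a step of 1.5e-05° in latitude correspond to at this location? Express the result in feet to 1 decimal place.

5.5 feet

1.5e-05° × 111190 m/° = 1.66785 m.
In feet: 1.66785 m ÷ 0.3048 ≈ 5.4719 ft.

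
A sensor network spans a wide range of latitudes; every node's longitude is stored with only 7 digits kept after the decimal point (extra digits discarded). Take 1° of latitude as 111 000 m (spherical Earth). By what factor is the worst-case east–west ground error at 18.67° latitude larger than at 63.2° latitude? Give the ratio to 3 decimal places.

2.101

Truncating at 7 decimal places can drop up to a full unit in the last place, so the longitude may be off by as much as 1e-07°.
At 18.67°: 1e-07° × 111000 × cos 18.67° = 1e-07 × 111000 × 0.9474 ≈ 0.010516 m.
Error at 63.2° = 1e-07° × 111000 × cos 63.2° ≈ 0.0111 × 0.4509 = 0.0050047 m.
Ratio: 0.010516 / 0.0050047 = cos 18.67° / cos 63.2° ≈ 2.1012.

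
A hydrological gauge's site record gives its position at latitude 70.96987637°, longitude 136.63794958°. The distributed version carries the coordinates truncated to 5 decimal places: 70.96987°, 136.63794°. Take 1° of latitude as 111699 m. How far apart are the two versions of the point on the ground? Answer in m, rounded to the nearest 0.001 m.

Δlat = 70.96987637 − 70.96987 = +0.00000637°; Δlon = 136.63794958 − 136.63794 = +0.00000958°.
N–S: 0.00000637° × 111699 m/° = 0.711523 m.
E–W at 70.9699°: 0.00000958° × 111699 × cos 70.9699° = 0.00000958 × 111699 × 0.3261 ≈ 0.348915 m.
Combined displacement = (0.711523² + 0.348915²)^½ ≈ 0.792468 m.

0.792 m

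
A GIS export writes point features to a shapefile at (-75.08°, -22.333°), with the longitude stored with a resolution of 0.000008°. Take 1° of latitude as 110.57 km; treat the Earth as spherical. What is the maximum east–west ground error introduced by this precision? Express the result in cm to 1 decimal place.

11.4 cm

With a 0.000008° grid the true value lies within half a step, ±0.000008°/2 = ±4e-06°, of the stored one.
At latitude 75.08° a degree of longitude spans 110570 m × cos 75.08° = 110570 × 0.2575 ≈ 28468.5 m.
East–west error: 4e-06° × 28468.5 m/° ≈ 0.113874 m.
That is 0.113874 m = 11.387 cm.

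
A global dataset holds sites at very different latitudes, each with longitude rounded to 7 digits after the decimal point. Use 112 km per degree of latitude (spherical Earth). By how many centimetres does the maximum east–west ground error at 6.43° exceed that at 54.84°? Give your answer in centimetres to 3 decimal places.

Rounding to 7 decimal places leaves the longitude within ±5e-08° of the true value.
Error at 6.43° = 5e-08° × 112000 × cos 6.43° ≈ 0.0056 × 0.9937 = 0.0055648 m.
Error at 54.84° = 5e-08° × 112000 × cos 54.84° ≈ 0.0056 × 0.5759 = 0.0032248 m.
Difference: 0.0055648 − 0.0032248 = 0.0023399 m.
That is 0.00233995 m = 0.23399 cm.

0.234 centimetres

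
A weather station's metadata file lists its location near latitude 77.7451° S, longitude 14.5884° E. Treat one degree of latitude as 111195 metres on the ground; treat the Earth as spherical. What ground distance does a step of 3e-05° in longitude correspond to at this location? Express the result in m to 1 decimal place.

0.7 m

At 77.7451° a degree of longitude is 111195 × cos 77.7451° ≈ 23602.4 m, so 3e-05° corresponds to 0.708072 m.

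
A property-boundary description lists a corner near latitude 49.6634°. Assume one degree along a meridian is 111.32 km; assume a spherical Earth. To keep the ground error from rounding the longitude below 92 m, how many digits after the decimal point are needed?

3 decimal places

At 49.6634° one degree of longitude covers 111320 × cos 49.6634° ≈ 111320 × 0.6473 ≈ 72054.9 m.
Rounding to N decimal places gives at most 0.5 × 10⁻ᴺ degrees of error, i.e. 0.5 × 10⁻ᴺ × 72054.9 m.
Setting 36027.4 × 10⁻ᴺ ≤ 92 gives 10ᴺ ≥ 391.6, i.e. N ≥ 2.59.
So 3 decimal places suffice (36 m); 2 would allow up to 360 m.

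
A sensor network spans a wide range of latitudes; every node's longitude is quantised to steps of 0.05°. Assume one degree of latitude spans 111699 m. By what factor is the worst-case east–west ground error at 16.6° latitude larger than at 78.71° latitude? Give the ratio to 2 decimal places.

With a 0.05° grid the true value lies within half a step, ±0.05°/2 = ±0.025°, of the stored one.
At 16.6°: 0.025° × 111699 × cos 16.6° = 0.025 × 111699 × 0.9583 ≈ 2676.1 m.
Error at 78.71° = 0.025° × 111699 × cos 78.71° ≈ 2792.5 × 0.1958 = 546.7 m.
The ratio reduces to cos 16.6° / cos 78.71° = 0.9583/0.1958 ≈ 4.8950.

4.90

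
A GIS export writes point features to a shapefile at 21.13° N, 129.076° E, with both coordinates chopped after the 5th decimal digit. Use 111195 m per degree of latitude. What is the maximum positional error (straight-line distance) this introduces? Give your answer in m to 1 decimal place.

Truncating at 5 decimal places can drop up to a full unit in the last place, so each coordinate may be off by as much as 1e-05°.
N–S: 1e-05° × 111195 m/° = 1.11195 m.
East–west component at 21.13°: 1e-05° × 111195 × cos 21.13° ≈ 1e-05 × 103719 ≈ 1.03719 m.
Combining orthogonally: (1.11195² + 1.03719²)^½ ≈ 1.52059 m.

1.5 m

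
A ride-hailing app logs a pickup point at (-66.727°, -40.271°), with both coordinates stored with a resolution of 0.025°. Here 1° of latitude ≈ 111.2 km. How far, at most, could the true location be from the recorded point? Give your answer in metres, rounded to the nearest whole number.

With a 0.025° grid the true value lies within half a step, ±0.025°/2 = ±0.0125°, of the stored one.
North–south component: 0.0125° × 111200 = 1390 m.
East–west component at 66.727°: 0.0125° × 111200 × cos 66.727° ≈ 0.0125 × 43936.5 ≈ 549.207 m.
Combining orthogonally: (1390² + 549.207²)^½ ≈ 1494.57 m.

1495 metres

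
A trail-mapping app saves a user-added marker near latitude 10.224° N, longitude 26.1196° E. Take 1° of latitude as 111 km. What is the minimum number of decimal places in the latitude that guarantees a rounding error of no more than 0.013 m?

One degree of latitude covers 111000 m.
Rounding to N decimal places gives at most 0.5 × 10⁻ᴺ degrees of error, i.e. 0.5 × 10⁻ᴺ × 111000 m.
Setting 55500 × 10⁻ᴺ ≤ 0.013 gives 10ᴺ ≥ 4.269e+06, i.e. N ≥ 6.63.
N = 6 would give 0.0555 m (too coarse); N = 7 gives 0.00555 m ≤ 0.013 m.

7 decimal places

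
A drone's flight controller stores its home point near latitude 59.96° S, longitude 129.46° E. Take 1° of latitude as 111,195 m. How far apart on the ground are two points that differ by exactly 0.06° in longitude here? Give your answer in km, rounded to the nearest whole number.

3 km

0.06° of longitude at 59.96° is 0.06 × 111195 × cos 59.96° ≈ 0.06 × 55664.7 = 3339.88 m.
That is 3339.88 m = 3.3399 km.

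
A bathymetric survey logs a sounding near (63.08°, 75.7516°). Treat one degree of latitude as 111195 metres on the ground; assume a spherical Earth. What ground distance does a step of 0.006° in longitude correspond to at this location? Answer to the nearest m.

0.006° of longitude at 63.08° is 0.006 × 111195 × cos 63.08° ≈ 0.006 × 50343.1 = 302.059 m.

302 m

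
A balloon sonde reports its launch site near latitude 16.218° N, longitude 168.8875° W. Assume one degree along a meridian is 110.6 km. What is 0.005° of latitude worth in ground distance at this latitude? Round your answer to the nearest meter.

553 meters

0.005° × 110600 m/° = 553 m.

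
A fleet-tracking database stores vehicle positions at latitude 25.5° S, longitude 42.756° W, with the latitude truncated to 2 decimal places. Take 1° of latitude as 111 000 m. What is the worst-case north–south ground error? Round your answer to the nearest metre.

Truncating at 2 decimal places can drop up to a full unit in the last place, so the latitude may be off by as much as 0.01°.
So the N–S error is at most 0.01 × 111000 = 1110 m.

1110 metres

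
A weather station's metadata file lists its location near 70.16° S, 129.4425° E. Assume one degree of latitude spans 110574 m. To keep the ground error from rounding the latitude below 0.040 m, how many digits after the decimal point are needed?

7 decimal places

One degree of latitude covers 110574 m.
Rounding to N decimal places gives at most 0.5 × 10⁻ᴺ degrees of error, i.e. 0.5 × 10⁻ᴺ × 110574 m.
Need 0.5 × 110574 × 10⁻ᴺ ≤ 0.040 → 10⁻ᴺ ≤ 7.235e-07, so N ≥ 6.14.
So 7 decimal places suffice (0.00553 m); 6 would allow up to 0.0553 m.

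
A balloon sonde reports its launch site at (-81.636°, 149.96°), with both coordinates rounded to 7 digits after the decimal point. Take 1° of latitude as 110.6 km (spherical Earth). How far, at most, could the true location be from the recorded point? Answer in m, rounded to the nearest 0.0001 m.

Rounding to 7 decimal places leaves each coordinate within ±5e-08° of the true value.
North–south component: 5e-08° × 110600 = 0.00553 m.
East–west component at 81.636°: 5e-08° × 110600 × cos 81.636° ≈ 5e-08 × 16088 ≈ 0.000804402 m.
The two errors are perpendicular, so the maximum displacement is √(0.00553² + 0.000804402²) ≈ 0.0055882 m.

0.0056 m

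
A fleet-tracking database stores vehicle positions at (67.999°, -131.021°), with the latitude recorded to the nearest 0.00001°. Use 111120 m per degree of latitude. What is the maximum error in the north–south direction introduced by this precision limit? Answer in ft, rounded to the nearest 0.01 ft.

1.82 ft

Rounding to 5 decimal places leaves the latitude within ±5e-06° of the true value.
Along the meridian that is 5e-06° × 111120 m/° = 0.5556 m.
Converting: 0.5556 m × 3.2808 ft/m ≈ 1.8228 ft.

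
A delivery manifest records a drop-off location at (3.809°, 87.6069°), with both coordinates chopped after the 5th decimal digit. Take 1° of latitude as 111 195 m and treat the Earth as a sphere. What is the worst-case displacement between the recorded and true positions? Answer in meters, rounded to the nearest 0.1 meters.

Truncating at 5 decimal places can drop up to a full unit in the last place, so each coordinate may be off by as much as 1e-05°.
Latitude error → 1e-05 × 111195 = 1.11195 m along the meridian.
Longitude error → 1e-05 × 111195 × cos 3.809° = 1e-05 × 111195 × 0.9978 ≈ 1.10949 m.
Combining orthogonally: (1.11195² + 1.10949²)^½ ≈ 1.5708 m.

1.6 meters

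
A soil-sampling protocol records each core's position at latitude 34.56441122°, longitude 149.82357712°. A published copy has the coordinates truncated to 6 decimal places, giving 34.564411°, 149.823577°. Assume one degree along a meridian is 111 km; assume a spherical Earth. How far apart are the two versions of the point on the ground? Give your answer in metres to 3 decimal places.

The latitude changed by +0.00000022° and the longitude by +0.00000012°.
N–S: 0.00000022° × 111000 m/° = 0.02442 m.
East–west at this latitude: 0.00000012° × 111000 × cos 34.5644° ≈ 0.00000012 × 91407.3 = 0.0109689 m.
Distance: √(0.02442² + 0.0109689²) ≈ 0.0267704 m.

0.027 metres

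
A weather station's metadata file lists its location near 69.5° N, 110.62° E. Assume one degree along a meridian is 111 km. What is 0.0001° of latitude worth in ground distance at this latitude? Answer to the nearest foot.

Along a meridian 0.0001° is 0.0001 × 111000 = 11.1 m.
Converting: 11.1 m × 3.2808 ft/m ≈ 36.417 ft.

36 feet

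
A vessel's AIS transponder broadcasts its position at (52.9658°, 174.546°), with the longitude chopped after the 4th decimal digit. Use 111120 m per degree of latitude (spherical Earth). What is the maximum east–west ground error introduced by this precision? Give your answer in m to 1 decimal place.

Truncating at 4 decimal places can drop up to a full unit in the last place, so the longitude may be off by as much as 0.0001°.
Parallels shrink by cos φ, so at 52.9658° a degree of longitude is 111120 × 0.6023 ≈ 66926.6 m.
East–west error: 0.0001° × 66926.6 m/° ≈ 6.69266 m.

6.7 m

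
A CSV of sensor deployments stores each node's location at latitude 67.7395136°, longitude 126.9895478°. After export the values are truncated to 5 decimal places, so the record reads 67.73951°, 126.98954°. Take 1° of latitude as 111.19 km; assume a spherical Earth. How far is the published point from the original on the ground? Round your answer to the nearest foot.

Δlat = 67.7395136 − 67.73951 = +0.0000036°; Δlon = 126.9895478 − 126.98954 = +0.0000078°.
North–south shift: 0.0000036 × 111190 = 0.400284 m.
East–west at this latitude: 0.0000078° × 111190 × cos 67.7395° ≈ 0.0000078 × 42120.8 = 0.328542 m.
Distance: √(0.400284² + 0.328542²) ≈ 0.517849 m.
Converting: 0.517849 m × 3.2808 ft/m ≈ 1.699 ft.

2 feet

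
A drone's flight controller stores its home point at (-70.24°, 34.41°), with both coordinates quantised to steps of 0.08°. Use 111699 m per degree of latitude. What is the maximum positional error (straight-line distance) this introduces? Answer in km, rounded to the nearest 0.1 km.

4.7 km

With a 0.08° grid the true value lies within half a step, ±0.08°/2 = ±0.04°, of the stored one.
Latitude error → 0.04 × 111699 = 4467.96 m along the meridian.
Longitude error → 0.04 × 111699 × cos 70.24° = 0.04 × 111699 × 0.3381 ≈ 1510.53 m.
Worst case both components are at the extreme and orthogonal: √(4467.96² + 1510.53²) ≈ 4716.39 m.
That is 4716.39 m = 4.7164 km.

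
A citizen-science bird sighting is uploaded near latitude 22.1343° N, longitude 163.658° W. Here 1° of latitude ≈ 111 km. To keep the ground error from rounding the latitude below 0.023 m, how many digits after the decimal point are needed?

One degree of latitude covers 111000 m.
N decimal places → at most half a unit in the last place, 0.5 × 10⁻ᴺ° = 111000/2 × 10⁻ᴺ m.
Need 0.5 × 111000 × 10⁻ᴺ ≤ 0.023 → 10⁻ᴺ ≤ 4.144e-07, so N ≥ 6.38.
At 6 places the error can reach 0.0555 m, but 7 places keeps it to 0.00555 m.

7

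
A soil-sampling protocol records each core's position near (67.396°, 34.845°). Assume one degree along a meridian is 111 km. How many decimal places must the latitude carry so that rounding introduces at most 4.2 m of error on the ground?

5 decimal places

One degree of latitude covers 111000 m.
Rounding to N decimal places gives at most 0.5 × 10⁻ᴺ degrees of error, i.e. 0.5 × 10⁻ᴺ × 111000 m.
Setting 55500 × 10⁻ᴺ ≤ 4.2 gives 10ᴺ ≥ 1.321e+04, i.e. N ≥ 4.12.
At 4 places the error can reach 5.55 m, but 5 places keeps it to 0.555 m.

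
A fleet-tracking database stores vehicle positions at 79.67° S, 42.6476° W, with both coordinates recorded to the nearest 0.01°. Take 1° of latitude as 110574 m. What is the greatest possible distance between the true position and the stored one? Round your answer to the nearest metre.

Rounding to 2 decimal places leaves each coordinate within ±0.005° of the true value.
North–south component: 0.005° × 110574 = 552.87 m.
Longitude error → 0.005 × 110574 × cos 79.67° = 0.005 × 110574 × 0.1793 ≈ 99.1392 m.
Combining orthogonally: (552.87² + 99.1392²)^½ ≈ 561.688 m.

562 metres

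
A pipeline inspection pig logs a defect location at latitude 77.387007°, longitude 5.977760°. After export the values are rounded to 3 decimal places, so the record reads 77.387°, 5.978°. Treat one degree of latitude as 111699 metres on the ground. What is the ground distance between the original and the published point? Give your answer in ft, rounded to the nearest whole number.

Δlat = 77.387007 − 77.387 = +0.000007°; Δlon = 5.977760 − 5.978 = -0.000240°.
North–south shift: 0.000007 × 111699 = 0.781893 m.
East–west at this latitude: -0.000240° × 111699 × cos 77.387° ≈ -0.000240 × 24391.1 = -5.85387 m.
Combined displacement = (0.781893² + 5.85387²)^½ ≈ 5.90585 m.
In feet: 5.90585 m ÷ 0.3048 ≈ 19.376 ft.

19 ft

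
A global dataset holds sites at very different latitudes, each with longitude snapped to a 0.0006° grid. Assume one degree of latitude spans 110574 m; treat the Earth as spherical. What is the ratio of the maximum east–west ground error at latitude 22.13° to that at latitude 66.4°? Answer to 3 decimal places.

2.314

With a 0.0006° grid the true value lies within half a step, ±0.0006°/2 = ±0.0003°, of the stored one.
Error at 22.13° = 0.0003° × 110574 × cos 22.13° ≈ 33.172 × 0.9263 = 30.728 m.
At 66.4°: 0.0003° × 110574 × cos 66.4° = 0.0003 × 110574 × 0.4003 ≈ 13.28 m.
Ratio: 30.728 / 13.28 = cos 22.13° / cos 66.4° ≈ 2.3138.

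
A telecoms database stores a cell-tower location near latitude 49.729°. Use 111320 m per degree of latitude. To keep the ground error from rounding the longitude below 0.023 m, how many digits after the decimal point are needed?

At 49.729° one degree of longitude covers 111320 × cos 49.729° ≈ 111320 × 0.6464 ≈ 71957.7 m.
N decimal places → at most half a unit in the last place, 0.5 × 10⁻ᴺ° = 71957.7/2 × 10⁻ᴺ m.
Need 0.5 × 71957.7 × 10⁻ᴺ ≤ 0.023 → 10⁻ᴺ ≤ 6.393e-07, so N ≥ 6.19.
At 6 places the error can reach 0.036 m, but 7 places keeps it to 0.0036 m.

7 decimal places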